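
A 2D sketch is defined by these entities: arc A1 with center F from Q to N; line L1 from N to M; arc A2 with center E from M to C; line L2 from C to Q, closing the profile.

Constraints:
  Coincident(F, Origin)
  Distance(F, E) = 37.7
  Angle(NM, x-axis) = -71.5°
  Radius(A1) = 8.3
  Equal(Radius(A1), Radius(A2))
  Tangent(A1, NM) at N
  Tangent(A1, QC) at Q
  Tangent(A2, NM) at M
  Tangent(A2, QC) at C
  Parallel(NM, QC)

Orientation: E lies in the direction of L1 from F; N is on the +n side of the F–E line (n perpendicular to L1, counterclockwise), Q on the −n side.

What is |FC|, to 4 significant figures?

38.60

The slot axis is L1's direction at -71.5°, so u = (cos -71.5°, sin -71.5°) = (0.3173, -0.9483) and n = (−sin -71.5°, cos -71.5°) = (0.9483, 0.3173). F is at the origin and E lies 37.7 along u from F, so E = 37.7·u = (11.96, -35.75). Tangency of A1 to both parallel lines with radius 8.3 puts N and Q at F ± 8.3·n: N = (7.871, 2.634), Q = (-7.871, -2.634). Equal radii place M and C the same way about E: M = E + 8.3·n = (19.83, -33.12), C = E − 8.3·n = (4.091, -38.39). Then |FC| = |C − F| = 38.60.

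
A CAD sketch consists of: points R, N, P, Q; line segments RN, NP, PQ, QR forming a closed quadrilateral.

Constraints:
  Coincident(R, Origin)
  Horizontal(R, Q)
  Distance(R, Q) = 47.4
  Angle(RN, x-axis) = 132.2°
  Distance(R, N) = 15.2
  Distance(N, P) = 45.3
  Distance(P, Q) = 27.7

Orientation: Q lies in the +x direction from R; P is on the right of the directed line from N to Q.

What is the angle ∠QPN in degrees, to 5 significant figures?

104.45°

Checks: |NP| = 45.30 ✓; |PQ| = 27.70 ✓.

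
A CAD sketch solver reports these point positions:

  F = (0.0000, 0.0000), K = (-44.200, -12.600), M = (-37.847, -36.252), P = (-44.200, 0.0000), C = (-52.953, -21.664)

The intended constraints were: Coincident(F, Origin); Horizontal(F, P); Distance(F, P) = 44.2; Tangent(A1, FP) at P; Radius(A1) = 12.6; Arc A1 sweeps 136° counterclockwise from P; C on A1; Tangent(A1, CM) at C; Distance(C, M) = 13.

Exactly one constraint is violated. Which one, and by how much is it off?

Distance(C, M) = 13 — off by 8.00.

F = (0.00, 0.00) ✓; F.y = 0.00, P.y = 0.00 ✓; |FP| = 44.20 ✓; ∠(KP, PF) = 90.00° ✓; |KP| = 12.60 ✓; bearing(K→C) − bearing(K→P) = 136.0° ✓; |KC| = 12.60 ✓; ∠(KC, CM) = 90.00° ✓; |CM| = 21.00 ✗.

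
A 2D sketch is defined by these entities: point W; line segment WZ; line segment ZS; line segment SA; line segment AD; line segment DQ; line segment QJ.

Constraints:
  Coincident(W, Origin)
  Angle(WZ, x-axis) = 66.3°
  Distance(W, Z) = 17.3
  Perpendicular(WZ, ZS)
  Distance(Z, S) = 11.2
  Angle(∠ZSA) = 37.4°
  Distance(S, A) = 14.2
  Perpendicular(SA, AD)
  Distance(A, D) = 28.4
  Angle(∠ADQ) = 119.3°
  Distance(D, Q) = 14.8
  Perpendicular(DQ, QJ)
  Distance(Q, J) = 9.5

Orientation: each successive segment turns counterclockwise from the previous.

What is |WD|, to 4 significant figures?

35.72

W is at the origin; WZ runs at 66.3° with length 17.3, so Z = (6.954, 15.84). The perpendicularity gives ZS at right angles to WZ, so ZS runs at 156.3°; with |ZS| = 11.2, S = (-3.302, 20.34). ∠ZSA = 37.4° gives SA at -61.10° from the x-axis; with |SA| = 14.2, A = (3.561, 7.911). SA is perpendicular to AD, so AD runs at 28.90°; with |AD| = 28.4, D = (28.42, 21.64). Then |WD| = |D − W| = 35.72.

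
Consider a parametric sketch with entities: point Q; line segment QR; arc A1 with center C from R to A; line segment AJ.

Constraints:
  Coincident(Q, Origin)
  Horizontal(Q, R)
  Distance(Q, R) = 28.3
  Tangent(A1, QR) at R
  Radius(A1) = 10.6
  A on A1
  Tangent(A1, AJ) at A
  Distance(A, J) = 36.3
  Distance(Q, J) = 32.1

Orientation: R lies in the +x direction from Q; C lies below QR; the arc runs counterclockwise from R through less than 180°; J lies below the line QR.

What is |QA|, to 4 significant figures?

20.47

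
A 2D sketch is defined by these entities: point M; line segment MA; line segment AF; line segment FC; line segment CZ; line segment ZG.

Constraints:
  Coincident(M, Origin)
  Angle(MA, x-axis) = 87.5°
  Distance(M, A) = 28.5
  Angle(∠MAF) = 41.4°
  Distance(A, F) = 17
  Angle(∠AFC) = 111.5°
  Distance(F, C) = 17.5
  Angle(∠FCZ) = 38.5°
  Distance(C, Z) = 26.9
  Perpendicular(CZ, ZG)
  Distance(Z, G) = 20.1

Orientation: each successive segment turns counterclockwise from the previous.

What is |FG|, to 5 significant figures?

16.097

M is at the origin; MA runs at 87.5° with length 28.5, so A = (1.2432, 28.473). ∠MAF = 41.4° gives AF at -133.90° from the x-axis; with |AF| = 17.0, F = (-10.545, 16.224). ∠AFC = 111.5° gives FC at -65.400° from the x-axis; with |FC| = 17.5, C = (-3.2598, 0.31187). ∠FCZ = 38.5° gives CZ at 76.100° from the x-axis; with |CZ| = 26.9, Z = (3.2024, 26.424). CZ ⟂ ZG, so ZG runs at 166.10°; with |ZG| = 20.1, G = (-16.309, 31.253). Then |FG| = |G − F| = 16.097.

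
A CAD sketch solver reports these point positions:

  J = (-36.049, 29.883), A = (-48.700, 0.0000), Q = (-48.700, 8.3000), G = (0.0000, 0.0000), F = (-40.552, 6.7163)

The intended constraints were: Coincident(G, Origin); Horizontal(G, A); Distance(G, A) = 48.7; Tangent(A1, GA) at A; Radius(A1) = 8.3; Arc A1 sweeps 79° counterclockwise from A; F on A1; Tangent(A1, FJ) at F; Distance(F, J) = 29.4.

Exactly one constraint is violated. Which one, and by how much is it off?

Distance(F, J) = 29.4 — off by 5.80.

G = (0.00, 0.00) ✓; G.y = 0.00, A.y = 0.00 ✓; |GA| = 48.70 ✓; ∠(QA, AG) = 90.00° ✓; |QA| = 8.300 ✓; bearing(Q→F) − bearing(Q→A) = 79.00° ✓; |QF| = 8.300 ✓; ∠(QF, FJ) = 90.00° ✓; |FJ| = 23.60 ✗.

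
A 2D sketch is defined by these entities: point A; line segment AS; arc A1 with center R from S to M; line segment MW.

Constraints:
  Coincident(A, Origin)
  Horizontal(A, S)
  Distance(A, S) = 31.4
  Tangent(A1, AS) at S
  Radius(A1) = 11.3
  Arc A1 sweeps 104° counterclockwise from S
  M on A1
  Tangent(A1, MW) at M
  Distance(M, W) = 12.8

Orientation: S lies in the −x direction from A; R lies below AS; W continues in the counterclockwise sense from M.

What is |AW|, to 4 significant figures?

47.35

A is at the origin; A and S share the same y with |AS| = 31.4 and S on the −x side, so S = (-31.40, 0.000). The tangent condition forces RS to be normal to AS, so R = S + (0, -11.3) = (-31.40, -11.30). On A1, S sits at bearing 90° from R; a 104° counterclockwise sweep puts M at bearing 194°, so M = R + 11.3·(cos 194°, sin 194°) = (-42.36, -14.03). Tangency of A1 to MW means the radius RM is perpendicular to MW, so MW runs along (−sin 194°, cos 194°); with |MW| = 12.8, W = (-39.27, -26.45). Then |AW| = |W − A| = 47.35.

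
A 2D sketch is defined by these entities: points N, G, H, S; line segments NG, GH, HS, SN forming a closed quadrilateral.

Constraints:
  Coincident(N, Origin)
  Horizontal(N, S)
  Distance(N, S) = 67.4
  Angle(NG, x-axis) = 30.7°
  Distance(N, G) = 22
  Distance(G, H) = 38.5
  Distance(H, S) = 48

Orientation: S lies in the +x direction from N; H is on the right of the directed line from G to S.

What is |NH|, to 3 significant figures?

37.9

N is at the origin; N and S share the same y with |NS| = 67.4 and S in +x, so S = (67.4, 0). NG runs at 30.7° with |NG| = 22.0, so G = (18.9, 11.2). H is determined by |GH| = 38.5 and |HS| = 48.0 together: it lies at the intersection of circle(G, 38.5) and circle(S, 48.0). With |GS| = 49.8, the foot of the radical line on GS is 16.6 from G and the perpendicular offset is √(38.5² − 16.6²) = 34.7. Taking the right-of-GS solution: H = (27.3, -26.3).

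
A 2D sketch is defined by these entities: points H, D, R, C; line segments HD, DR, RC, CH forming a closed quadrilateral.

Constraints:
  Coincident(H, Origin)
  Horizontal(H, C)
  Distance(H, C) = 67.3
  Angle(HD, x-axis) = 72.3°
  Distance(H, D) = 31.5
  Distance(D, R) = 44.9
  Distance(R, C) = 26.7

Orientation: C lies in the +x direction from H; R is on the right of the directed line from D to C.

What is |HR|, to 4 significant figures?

40.77

Checks: |DR| = 44.90 ✓; |RC| = 26.70 ✓.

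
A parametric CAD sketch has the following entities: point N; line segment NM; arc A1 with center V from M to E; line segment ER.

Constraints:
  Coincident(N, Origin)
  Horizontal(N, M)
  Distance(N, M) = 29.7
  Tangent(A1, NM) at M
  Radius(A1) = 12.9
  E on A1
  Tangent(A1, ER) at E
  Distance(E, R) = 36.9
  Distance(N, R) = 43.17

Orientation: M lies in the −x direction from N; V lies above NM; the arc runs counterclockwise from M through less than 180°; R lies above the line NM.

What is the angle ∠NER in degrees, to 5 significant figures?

94.840°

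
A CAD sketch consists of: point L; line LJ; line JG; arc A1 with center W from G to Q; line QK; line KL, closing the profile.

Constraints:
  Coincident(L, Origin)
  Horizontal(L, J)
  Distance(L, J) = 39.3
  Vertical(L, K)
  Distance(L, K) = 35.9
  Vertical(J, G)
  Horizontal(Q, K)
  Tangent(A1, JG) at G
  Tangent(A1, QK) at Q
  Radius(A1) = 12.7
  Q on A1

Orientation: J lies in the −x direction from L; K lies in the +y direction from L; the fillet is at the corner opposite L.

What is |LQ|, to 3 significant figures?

44.7

The virtual corner opposite L is at (-39.3, 35.9). A1 meets JG tangentially, so WG is at right angles to JG and since A1 is tangent to QK there, WQ ⟂ QK, with radius 12.7, so the center W sits 12.7 in from both sides at W = (-26.6, 23.2). That places the tangent points at G = (-39.3, 23.2) on JG and Q = (-26.6, 35.9) on QK. Then |LQ| = |Q − L| = 44.7.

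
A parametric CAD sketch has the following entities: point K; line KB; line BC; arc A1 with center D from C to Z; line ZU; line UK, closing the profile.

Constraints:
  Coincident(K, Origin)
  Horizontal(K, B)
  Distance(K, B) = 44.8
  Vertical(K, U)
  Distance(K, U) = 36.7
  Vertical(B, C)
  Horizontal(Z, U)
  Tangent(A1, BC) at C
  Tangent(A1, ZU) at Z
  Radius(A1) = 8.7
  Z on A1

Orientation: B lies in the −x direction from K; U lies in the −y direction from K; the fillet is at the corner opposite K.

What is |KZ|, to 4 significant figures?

51.48

K is at the origin; K and B share the same y with |KB| = 44.8 and B on the −x side, so B = (-44.80, 0.000). KU is vertical with |KU| = 36.7 and U on the −y side, so U = (0.000, -36.70). The virtual corner opposite K is at (-44.80, -36.70). A1 meets BC tangentially, so DC is at right angles to BC and the tangent condition forces DZ to be normal to ZU, with radius 8.7, so the center D sits 8.7 in from both sides at D = (-36.10, -28.00). That places the tangent points at C = (-44.80, -28.00) on BC and Z = (-36.10, -36.70) on ZU. Then |KZ| = |Z − K| = 51.48.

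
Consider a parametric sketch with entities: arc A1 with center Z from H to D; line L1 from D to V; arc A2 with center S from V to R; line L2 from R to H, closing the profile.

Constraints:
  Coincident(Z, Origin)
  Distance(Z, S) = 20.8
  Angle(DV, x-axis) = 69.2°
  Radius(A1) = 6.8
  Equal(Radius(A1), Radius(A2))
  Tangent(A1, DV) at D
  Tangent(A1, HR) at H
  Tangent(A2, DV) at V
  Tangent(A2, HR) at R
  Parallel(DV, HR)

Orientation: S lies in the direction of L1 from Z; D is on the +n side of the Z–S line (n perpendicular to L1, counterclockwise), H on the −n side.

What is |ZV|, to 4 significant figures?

21.88

The slot axis is L1's direction at 69.2°, so u = (cos 69.2°, sin 69.2°) = (0.3551, 0.9348) and n = (−sin 69.2°, cos 69.2°) = (-0.9348, 0.3551). Z is at the origin and S lies 20.8 along u from Z, so S = 20.8·u = (7.386, 19.44). Tangency of A1 to both parallel lines with radius 6.8 puts D and H at Z ± 6.8·n: D = (-6.357, 2.415), H = (6.357, -2.415). Equal radii place V and R the same way about S: V = S + 6.8·n = (1.029, 21.86), R = S − 6.8·n = (13.74, 17.03). Then |ZV| = |V − Z| = 21.88.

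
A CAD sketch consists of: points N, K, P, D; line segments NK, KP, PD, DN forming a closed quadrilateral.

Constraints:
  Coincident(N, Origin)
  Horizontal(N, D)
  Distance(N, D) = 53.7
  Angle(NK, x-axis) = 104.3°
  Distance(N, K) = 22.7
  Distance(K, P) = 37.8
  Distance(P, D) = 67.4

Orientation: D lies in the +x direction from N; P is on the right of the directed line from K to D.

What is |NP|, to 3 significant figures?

19.4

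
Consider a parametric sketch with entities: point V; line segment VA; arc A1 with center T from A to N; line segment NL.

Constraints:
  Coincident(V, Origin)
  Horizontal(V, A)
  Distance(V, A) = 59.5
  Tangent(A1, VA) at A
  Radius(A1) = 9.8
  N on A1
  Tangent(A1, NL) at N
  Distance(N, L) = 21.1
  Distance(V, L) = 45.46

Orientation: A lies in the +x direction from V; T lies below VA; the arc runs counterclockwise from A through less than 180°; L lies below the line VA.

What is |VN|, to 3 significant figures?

51.5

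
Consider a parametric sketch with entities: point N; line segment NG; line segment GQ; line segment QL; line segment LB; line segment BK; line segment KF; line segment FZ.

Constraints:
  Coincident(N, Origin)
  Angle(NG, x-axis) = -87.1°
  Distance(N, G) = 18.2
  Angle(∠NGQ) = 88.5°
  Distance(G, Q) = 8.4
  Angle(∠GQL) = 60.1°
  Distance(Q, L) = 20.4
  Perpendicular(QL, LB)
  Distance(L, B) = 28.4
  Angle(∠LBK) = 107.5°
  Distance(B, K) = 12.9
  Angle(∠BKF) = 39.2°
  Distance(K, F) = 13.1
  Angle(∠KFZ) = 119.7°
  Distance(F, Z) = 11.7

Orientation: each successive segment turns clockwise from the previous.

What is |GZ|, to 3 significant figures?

27.2

∠BKF = 39.2° gives KF at 118° from the x-axis; with |KF| = 13.1, F = (18.6, -15.1). ∠KFZ = 119.7° gives FZ at 57.9° from the x-axis; with |FZ| = 11.7, Z = (24.8, -5.21). Then |GZ| = |Z − G| = 27.2.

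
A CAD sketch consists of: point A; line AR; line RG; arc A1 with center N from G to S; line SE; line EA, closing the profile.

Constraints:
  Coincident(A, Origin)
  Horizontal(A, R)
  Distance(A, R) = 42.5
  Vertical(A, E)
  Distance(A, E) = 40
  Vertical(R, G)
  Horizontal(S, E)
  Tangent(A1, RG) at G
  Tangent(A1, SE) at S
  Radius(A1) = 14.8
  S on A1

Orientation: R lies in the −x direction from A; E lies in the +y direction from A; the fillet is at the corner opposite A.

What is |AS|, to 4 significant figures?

48.65

A is at the origin; AR is horizontal with |AR| = 42.5 and R on the −x side, so R = (-42.50, 0.000). A and E share the same x with |AE| = 40.0 and E on the +y side, so E = (0.000, 40.00). The virtual corner opposite A is at (-42.50, 40.00). Since A1 is tangent to RG there, NG ⟂ RG and the tangent condition forces NS to be normal to SE, with radius 14.8, so the center N sits 14.8 in from both sides at N = (-27.70, 25.20). That places the tangent points at G = (-42.50, 25.20) on RG and S = (-27.70, 40.00) on SE. Then |AS| = |S − A| = 48.65.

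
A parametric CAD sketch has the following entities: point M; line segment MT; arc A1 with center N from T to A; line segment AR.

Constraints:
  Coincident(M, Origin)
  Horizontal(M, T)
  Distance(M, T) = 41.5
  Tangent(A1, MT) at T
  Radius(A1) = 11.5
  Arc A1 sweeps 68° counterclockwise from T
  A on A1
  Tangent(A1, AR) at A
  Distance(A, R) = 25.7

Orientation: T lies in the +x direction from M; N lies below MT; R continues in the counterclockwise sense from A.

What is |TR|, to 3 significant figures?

37.1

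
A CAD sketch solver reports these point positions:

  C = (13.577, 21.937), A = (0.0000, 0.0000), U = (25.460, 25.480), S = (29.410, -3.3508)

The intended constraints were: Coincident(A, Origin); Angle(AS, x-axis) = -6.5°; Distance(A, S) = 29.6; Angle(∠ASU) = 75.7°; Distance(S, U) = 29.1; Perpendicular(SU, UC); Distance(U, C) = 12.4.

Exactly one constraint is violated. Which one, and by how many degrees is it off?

Perpendicular(SU, UC) — off by 8.80°.

A = (0.00, 0.00) ✓; AS at -6.500° ✓; |AS| = 29.60 ✓; ∠ASU = 75.70° ✓; |SU| = 29.10 ✓; ∠(SU, UC) = 98.80° ✗; |UC| = 12.40 ✓.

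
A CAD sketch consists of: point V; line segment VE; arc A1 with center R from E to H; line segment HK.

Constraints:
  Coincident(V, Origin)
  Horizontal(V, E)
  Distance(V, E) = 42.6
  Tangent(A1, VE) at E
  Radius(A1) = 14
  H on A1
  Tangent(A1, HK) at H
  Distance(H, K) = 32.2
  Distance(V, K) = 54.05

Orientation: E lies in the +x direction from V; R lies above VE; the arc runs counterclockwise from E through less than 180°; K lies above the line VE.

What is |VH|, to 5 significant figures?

57.454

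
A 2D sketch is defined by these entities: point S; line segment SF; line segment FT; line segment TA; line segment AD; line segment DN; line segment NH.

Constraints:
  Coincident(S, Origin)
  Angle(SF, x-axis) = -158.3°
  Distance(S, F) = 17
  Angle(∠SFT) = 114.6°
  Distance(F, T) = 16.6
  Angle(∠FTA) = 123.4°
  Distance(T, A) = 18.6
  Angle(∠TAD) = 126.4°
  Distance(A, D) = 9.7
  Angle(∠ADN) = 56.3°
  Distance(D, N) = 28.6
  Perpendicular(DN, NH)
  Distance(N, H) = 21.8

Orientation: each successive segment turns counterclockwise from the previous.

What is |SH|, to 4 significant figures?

41.21

∠ADN = 56.3° gives DN at 141.0° from the x-axis; with |DN| = 28.6, N = (-14.61, -12.99). The perpendicularity gives NH at right angles to DN, so NH runs at -129.0°; with |NH| = 21.8, H = (-28.33, -29.93). Then |SH| = |H − S| = 41.21.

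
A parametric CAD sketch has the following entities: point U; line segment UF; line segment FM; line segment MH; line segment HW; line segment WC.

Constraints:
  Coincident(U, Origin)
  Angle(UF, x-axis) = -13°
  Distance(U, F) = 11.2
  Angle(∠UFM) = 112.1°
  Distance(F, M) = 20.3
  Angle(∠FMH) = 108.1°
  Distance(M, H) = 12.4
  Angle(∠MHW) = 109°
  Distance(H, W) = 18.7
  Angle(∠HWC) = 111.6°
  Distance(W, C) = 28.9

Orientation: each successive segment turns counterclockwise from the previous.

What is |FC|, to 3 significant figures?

17.4

∠MHW = 109.0° gives HW at -162° from the x-axis; with |HW| = 18.7, W = (-2.65, 18.3). ∠HWC = 111.6° gives WC at -93.8° from the x-axis; with |WC| = 28.9, C = (-4.56, -10.5). Then |FC| = |C − F| = 17.4.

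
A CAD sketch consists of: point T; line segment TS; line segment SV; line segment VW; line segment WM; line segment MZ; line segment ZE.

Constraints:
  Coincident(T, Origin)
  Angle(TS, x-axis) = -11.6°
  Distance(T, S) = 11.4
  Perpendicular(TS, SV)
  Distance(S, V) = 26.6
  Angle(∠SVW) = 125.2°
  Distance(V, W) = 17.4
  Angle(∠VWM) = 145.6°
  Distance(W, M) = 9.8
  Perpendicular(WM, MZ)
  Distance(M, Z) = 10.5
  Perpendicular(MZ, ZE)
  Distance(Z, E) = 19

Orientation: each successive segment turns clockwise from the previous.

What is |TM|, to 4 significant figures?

38.87

T is at the origin; TS runs at -11.6° with length 11.4, so S = (11.17, -2.292). TS ⟂ SV, so SV runs at -101.6°; with |SV| = 26.6, V = (5.818, -28.35). ∠SVW = 125.2° gives VW at -156.4° from the x-axis; with |VW| = 17.4, W = (-10.13, -35.32). ∠VWM = 145.6° gives WM at 169.2° from the x-axis; with |WM| = 9.8, M = (-19.75, -33.48). Then |TM| = |M − T| = 38.87.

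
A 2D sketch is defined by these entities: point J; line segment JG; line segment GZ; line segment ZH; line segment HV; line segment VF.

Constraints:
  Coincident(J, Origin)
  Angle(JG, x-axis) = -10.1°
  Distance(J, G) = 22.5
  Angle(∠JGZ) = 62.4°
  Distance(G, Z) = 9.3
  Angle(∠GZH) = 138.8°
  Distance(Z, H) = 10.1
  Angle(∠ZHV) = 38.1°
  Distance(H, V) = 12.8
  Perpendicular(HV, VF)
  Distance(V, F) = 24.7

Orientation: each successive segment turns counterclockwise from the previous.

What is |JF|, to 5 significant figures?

38.961

J is at the origin; JG runs at -10.1° with length 22.5, so G = (22.151, -3.9458). ∠JGZ = 62.4° gives GZ at 107.50° from the x-axis; with |GZ| = 9.3, Z = (19.355, 4.9238). ∠GZH = 138.8° gives ZH at 148.70° from the x-axis; with |ZH| = 10.1, H = (10.725, 10.171). ∠ZHV = 38.1° gives HV at -69.400° from the x-axis; with |HV| = 12.8, V = (15.228, -1.8106). HV is perpendicular to VF, so VF runs at 20.600°; with |VF| = 24.7, F = (38.349, 6.8799). Then |JF| = |F − J| = 38.961.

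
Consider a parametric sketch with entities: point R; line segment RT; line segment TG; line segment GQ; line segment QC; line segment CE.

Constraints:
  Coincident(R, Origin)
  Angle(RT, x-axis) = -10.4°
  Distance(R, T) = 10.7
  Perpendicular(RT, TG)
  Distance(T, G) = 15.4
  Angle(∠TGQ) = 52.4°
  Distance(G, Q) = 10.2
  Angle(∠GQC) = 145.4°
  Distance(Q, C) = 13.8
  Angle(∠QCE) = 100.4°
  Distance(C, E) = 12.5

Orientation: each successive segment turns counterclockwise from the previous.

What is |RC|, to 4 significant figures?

4.274

R is at the origin; RT runs at -10.4° with length 10.7, so T = (10.52, -1.932). RT is perpendicular to TG, so TG runs at 79.60°; with |TG| = 15.4, G = (13.30, 13.22). ∠TGQ = 52.4° gives GQ at -152.8° from the x-axis; with |GQ| = 10.2, Q = (4.232, 8.553). ∠GQC = 145.4° gives QC at -118.2° from the x-axis; with |QC| = 13.8, C = (-2.289, -3.609). Then |RC| = |C − R| = 4.274.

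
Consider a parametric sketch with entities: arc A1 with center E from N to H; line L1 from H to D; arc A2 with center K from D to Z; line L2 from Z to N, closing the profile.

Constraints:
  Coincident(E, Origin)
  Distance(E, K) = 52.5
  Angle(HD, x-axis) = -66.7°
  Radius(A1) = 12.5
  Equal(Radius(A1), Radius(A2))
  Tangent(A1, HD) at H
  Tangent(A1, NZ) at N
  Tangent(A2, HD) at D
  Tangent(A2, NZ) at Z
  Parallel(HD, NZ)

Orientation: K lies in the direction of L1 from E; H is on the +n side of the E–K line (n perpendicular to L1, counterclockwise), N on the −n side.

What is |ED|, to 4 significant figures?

53.97

Tangency of A1 to both parallel lines with radius 12.5 puts H and N at E ± 12.5·n: H = (11.48, 4.944), N = (-11.48, -4.944). Equal radii place D and Z the same way about K: D = K + 12.5·n = (32.25, -43.27), Z = K − 12.5·n = (9.286, -53.16). Then |ED| = |D − E| = 53.97.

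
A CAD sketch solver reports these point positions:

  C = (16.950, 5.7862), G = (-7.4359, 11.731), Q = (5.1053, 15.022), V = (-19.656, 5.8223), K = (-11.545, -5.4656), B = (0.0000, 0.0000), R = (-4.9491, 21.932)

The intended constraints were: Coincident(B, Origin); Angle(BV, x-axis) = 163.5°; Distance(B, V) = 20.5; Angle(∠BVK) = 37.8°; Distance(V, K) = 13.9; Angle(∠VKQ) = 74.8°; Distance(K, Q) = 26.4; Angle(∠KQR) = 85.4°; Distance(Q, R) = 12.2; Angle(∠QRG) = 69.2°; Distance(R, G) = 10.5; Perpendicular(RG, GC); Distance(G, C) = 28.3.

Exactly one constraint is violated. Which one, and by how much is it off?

Distance(G, C) = 28.3 — off by 3.20.

B = (0.00, 0.00) ✓; BV at 163.5° ✓; |BV| = 20.50 ✓; ∠BVK = 37.80° ✓; |VK| = 13.90 ✓; ∠VKQ = 74.80° ✓; |KQ| = 26.40 ✓; ∠KQR = 85.40° ✓; |QR| = 12.20 ✓; ∠QRG = 69.20° ✓; |RG| = 10.50 ✓; ∠(RG, GC) = 90.00° ✓; |GC| = 25.10 ✗.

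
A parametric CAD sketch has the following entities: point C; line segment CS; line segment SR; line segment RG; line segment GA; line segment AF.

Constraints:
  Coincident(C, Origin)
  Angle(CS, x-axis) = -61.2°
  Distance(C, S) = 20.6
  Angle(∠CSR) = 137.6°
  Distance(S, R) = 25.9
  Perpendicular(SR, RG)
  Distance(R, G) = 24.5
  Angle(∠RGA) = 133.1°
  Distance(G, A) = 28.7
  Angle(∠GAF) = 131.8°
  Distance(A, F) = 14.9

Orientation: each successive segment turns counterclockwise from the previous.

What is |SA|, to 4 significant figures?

44.39

SR ⟂ RG, so RG runs at 71.20°; with |RG| = 24.5, G = (42.34, -3.206). ∠RGA = 133.1° gives GA at 118.1° from the x-axis; with |GA| = 28.7, A = (28.82, 22.11). Then |SA| = |A − S| = 44.39.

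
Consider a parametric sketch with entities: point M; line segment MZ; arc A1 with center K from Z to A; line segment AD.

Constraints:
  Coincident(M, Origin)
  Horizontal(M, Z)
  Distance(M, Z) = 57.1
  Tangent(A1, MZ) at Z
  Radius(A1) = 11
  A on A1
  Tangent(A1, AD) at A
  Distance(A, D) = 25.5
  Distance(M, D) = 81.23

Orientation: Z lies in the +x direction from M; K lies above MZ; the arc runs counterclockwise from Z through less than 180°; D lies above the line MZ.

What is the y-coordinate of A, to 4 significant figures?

8.157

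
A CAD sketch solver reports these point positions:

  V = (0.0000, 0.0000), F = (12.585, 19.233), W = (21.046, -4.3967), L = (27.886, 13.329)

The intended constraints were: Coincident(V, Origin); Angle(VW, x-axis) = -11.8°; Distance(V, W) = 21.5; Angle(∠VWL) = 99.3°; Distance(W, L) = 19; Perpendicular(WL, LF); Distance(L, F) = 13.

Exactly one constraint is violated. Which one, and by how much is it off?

Distance(L, F) = 13 — off by 3.40.

V = (0.00, 0.00) ✓; VW at -11.80° ✓; |VW| = 21.50 ✓; ∠VWL = 99.30° ✓; |WL| = 19.00 ✓; ∠(WL, LF) = 90.00° ✓; |LF| = 16.40 ✗.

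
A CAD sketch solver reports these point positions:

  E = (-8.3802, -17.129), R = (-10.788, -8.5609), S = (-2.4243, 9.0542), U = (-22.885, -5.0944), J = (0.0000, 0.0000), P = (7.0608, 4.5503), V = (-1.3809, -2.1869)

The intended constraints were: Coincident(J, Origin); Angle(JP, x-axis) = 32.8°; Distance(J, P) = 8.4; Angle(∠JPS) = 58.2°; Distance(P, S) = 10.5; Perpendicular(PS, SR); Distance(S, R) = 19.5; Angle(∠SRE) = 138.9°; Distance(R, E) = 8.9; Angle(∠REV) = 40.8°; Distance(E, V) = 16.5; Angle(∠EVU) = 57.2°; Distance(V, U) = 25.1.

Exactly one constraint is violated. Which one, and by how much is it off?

Distance(V, U) = 25.1 — off by 3.40.

J = (0.00, 0.00) ✓; JP at 32.80° ✓; |JP| = 8.400 ✓; ∠JPS = 58.20° ✓; |PS| = 10.50 ✓; ∠(PS, SR) = 90.00° ✓; |SR| = 19.50 ✓; ∠SRE = 138.9° ✓; |RE| = 8.900 ✓; ∠REV = 40.80° ✓; |EV| = 16.50 ✓; ∠EVU = 57.20° ✓; |VU| = 21.70 ✗.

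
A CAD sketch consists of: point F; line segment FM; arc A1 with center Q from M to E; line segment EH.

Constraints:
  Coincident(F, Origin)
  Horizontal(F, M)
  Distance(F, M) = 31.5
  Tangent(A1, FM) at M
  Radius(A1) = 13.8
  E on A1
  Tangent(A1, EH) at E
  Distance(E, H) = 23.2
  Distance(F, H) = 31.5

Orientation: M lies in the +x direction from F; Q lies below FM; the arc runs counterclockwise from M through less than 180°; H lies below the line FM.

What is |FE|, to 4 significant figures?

20.59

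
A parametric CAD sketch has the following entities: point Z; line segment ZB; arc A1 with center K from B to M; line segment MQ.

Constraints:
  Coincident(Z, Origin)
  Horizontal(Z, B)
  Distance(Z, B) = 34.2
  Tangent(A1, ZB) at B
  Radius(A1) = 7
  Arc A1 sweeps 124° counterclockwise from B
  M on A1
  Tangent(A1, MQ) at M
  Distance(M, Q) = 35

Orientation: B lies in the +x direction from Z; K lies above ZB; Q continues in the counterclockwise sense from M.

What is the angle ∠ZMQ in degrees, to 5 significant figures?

71.261°

Z is at the origin; Z and B share the same y with |ZB| = 34.2 and B on the +x side, so B = (34.200, 0.0000). Since A1 is tangent to ZB there, KB ⟂ ZB, so K = B + (0, 7) = (34.200, 7.0000). On A1, B sits at bearing -90° from K; a 124° counterclockwise sweep puts M at bearing 34°, so M = K + 7.0·(cos 34°, sin 34°) = (40.003, 10.914). Since A1 is tangent to MQ there, KM ⟂ MQ, so MQ runs along (−sin 34°, cos 34°); with |MQ| = 35.0, Q = (20.432, 39.931). Then cos ∠ZMQ = MZ·MQ / (|MZ||MQ|), giving 71.261°.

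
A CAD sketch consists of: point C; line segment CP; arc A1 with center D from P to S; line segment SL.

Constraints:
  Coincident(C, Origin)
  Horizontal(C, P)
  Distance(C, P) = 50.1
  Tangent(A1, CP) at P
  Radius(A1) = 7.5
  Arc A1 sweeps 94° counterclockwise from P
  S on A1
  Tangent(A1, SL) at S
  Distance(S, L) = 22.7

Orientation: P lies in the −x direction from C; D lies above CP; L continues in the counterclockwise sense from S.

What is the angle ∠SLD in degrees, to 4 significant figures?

18.28°

C is at the origin; CP is horizontal with |CP| = 50.1 and P on the −x side, so P = (-50.10, 0.000). Since A1 is tangent to CP there, DP ⟂ CP, so D = P + (0, 7.5) = (-50.10, 7.500). On A1, P sits at bearing -90° from D; a 94° counterclockwise sweep puts S at bearing 4°, so S = D + 7.5·(cos 4°, sin 4°) = (-42.62, 8.023). Tangency of A1 to SL means the radius DS is perpendicular to SL, so SL runs along (−sin 4°, cos 4°); with |SL| = 22.7, L = (-44.20, 30.67). Then cos ∠SLD = LS·LD / (|LS||LD|), giving 18.28°.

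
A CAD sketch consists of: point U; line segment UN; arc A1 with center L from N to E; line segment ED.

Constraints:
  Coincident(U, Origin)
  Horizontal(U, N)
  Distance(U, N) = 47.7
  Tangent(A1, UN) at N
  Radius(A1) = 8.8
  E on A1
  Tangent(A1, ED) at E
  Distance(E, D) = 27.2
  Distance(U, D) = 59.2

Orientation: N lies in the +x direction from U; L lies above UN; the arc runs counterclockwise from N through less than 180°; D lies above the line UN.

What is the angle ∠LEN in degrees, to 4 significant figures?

34.27°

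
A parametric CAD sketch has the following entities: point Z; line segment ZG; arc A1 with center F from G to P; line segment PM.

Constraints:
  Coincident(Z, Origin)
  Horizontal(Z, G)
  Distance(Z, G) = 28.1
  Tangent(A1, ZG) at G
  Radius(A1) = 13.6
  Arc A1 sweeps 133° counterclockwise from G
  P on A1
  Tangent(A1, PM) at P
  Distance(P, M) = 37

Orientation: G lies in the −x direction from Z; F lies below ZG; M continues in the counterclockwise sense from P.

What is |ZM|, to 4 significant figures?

51.55

Z is at the origin; Z and G share the same y with |ZG| = 28.1 and G on the −x side, so G = (-28.10, 0.000). Tangency of A1 to ZG means the radius FG is perpendicular to ZG, so F = G + (0, -13.6) = (-28.10, -13.60). On A1, G sits at bearing 90° from F; a 133° counterclockwise sweep puts P at bearing 223°, so P = F + 13.6·(cos 223°, sin 223°) = (-38.05, -22.88). Tangency of A1 to PM means the radius FP is perpendicular to PM, so PM runs along (−sin 223°, cos 223°); with |PM| = 37.0, M = (-12.81, -49.94). Then |ZM| = |M − Z| = 51.55.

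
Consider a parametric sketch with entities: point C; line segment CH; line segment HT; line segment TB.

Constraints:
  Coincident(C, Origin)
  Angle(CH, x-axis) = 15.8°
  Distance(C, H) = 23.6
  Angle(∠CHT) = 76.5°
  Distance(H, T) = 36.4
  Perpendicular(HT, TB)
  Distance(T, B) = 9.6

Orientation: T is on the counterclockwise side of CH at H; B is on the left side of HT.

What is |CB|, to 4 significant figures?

33.65

∠CHT = 76.5°, so HT runs at 15.8° + (180° − 76.5°) = 119.3° from the x-axis; with |HT| = 36.4, T = H + 36.4·(cos 119.3°, sin 119.3°) = (4.895, 38.17). The perpendicularity gives TB at right angles to HT; with |TB| = 9.6 on the left of HT, B = T + 9.6·(-0.8721, -0.4894) = (-3.477, 33.47). Then |CB| = |B − C| = 33.65.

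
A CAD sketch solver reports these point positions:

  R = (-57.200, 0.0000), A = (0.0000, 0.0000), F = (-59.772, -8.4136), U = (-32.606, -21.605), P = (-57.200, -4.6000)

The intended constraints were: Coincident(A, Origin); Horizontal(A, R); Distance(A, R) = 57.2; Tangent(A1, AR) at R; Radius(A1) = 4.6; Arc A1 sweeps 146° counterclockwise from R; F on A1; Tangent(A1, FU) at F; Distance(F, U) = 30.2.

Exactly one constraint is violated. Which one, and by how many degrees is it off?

Tangent(A1, FU) at F — off by 8.10°.

A = (0.00, 0.00) ✓; A.y = 0.00, R.y = 0.00 ✓; |AR| = 57.20 ✓; ∠(PR, RA) = 90.00° ✓; |PR| = 4.600 ✓; bearing(P→F) − bearing(P→R) = 146.0° ✓; |PF| = 4.600 ✓; ∠(PF, FU) = 81.90° ✗; |FU| = 30.20 ✓.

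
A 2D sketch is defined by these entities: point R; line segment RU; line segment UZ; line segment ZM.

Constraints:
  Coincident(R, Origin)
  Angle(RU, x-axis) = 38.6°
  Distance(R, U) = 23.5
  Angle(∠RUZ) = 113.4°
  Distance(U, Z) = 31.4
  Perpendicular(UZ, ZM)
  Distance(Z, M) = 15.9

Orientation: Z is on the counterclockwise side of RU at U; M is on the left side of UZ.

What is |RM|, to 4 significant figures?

41.13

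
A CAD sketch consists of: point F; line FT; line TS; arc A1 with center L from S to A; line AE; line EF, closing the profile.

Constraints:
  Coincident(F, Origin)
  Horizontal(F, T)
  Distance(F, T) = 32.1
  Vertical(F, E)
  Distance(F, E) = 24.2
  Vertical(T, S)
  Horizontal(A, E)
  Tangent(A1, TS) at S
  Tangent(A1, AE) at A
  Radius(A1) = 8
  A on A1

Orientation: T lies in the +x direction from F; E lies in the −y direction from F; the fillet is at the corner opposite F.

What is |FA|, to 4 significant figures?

34.15

F is at the origin; FT is horizontal with |FT| = 32.1 and T on the +x side, so T = (32.10, 0.000). F and E share the same x with |FE| = 24.2 and E on the −y side, so E = (0.000, -24.20). The virtual corner opposite F is at (32.10, -24.20). The tangent condition forces LS to be normal to TS and tangency of A1 to AE means the radius LA is perpendicular to AE, with radius 8.0, so the center L sits 8.0 in from both sides at L = (24.10, -16.20). That places the tangent points at S = (32.10, -16.20) on TS and A = (24.10, -24.20) on AE. Then |FA| = |A − F| = 34.15.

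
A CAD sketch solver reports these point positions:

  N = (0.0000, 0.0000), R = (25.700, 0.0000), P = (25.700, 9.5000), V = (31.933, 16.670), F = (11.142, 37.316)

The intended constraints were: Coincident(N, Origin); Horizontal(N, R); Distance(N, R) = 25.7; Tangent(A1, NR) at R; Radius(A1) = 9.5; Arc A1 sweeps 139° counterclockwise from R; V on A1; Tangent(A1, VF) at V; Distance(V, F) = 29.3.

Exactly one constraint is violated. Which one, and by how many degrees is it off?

Tangent(A1, VF) at V — off by 3.80°.

N = (0.00, 0.00) ✓; N.y = 0.00, R.y = 0.00 ✓; |NR| = 25.70 ✓; ∠(PR, RN) = 90.00° ✓; |PR| = 9.500 ✓; bearing(P→V) − bearing(P→R) = 139.0° ✓; |PV| = 9.500 ✓; ∠(PV, VF) = 93.80° ✗; |VF| = 29.30 ✓.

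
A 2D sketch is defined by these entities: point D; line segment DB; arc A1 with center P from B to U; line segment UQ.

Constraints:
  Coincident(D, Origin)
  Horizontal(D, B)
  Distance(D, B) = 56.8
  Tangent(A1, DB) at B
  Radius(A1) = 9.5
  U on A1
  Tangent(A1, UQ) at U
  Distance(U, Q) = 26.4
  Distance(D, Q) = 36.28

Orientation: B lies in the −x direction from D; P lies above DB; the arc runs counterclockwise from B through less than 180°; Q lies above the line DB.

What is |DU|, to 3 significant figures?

50.7

D is at the origin; DB is horizontal with |DB| = 56.8 and B on the −x side, so B = (-56.8, 0.00). Tangency of A1 to DB means the radius PB is perpendicular to DB, so P = B + (0, 9.5) = (-56.8, 9.50). Since PU ⟂ UQ (tangency), |PQ| = √(9.5² + 26.4²) = 28.1 regardless of where U sits on A1. So Q lies on both circle(D, 36.28) and circle(P, 28.1); the above-DB intersection is Q = (-30.6, 19.5). U is the foot of the tangent from Q: U = (-50.6, 2.30).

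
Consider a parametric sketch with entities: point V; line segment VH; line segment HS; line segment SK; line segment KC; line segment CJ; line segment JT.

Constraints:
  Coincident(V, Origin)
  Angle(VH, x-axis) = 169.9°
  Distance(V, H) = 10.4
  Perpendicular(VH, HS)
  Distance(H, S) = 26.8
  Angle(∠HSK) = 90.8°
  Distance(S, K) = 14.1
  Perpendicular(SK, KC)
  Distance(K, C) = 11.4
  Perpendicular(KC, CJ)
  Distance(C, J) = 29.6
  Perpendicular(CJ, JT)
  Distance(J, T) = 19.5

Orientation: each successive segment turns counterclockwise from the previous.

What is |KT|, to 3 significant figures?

30.7

V is at the origin; VH runs at 169.9° with length 10.4, so H = (-10.2, 1.82). VH is perpendicular to HS, so HS runs at -100°; with |HS| = 26.8, S = (-14.9, -24.6). ∠HSK = 90.8° gives SK at -10.9° from the x-axis; with |SK| = 14.1, K = (-1.09, -27.2). SK ⟂ KC, so KC runs at 79.1°; with |KC| = 11.4, C = (1.06, -16.0). The perpendicularity gives CJ at right angles to KC, so CJ runs at 169°; with |CJ| = 29.6, J = (-28.0, -10.4). CJ is perpendicular to JT, so JT runs at -101°; with |JT| = 19.5, T = (-31.7, -29.6). Then |KT| = |T − K| = 30.7.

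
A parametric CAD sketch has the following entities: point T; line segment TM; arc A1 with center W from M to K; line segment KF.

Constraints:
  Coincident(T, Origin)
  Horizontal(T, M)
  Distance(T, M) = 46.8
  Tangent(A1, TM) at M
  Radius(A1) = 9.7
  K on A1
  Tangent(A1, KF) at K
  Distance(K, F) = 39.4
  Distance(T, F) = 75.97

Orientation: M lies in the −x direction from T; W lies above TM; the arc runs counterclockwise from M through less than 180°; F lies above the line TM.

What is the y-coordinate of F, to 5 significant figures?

48.581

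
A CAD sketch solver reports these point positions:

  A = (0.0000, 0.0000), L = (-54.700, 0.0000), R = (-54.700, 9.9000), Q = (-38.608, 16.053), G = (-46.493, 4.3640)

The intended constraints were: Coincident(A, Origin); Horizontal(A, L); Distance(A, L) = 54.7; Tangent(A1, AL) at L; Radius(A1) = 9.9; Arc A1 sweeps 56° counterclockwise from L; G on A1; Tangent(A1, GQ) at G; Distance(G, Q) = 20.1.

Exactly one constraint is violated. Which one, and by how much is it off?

Distance(G, Q) = 20.1 — off by 6.00.

A = (0.00, 0.00) ✓; A.y = 0.00, L.y = 0.00 ✓; |AL| = 54.70 ✓; ∠(RL, LA) = 90.00° ✓; |RL| = 9.900 ✓; bearing(R→G) − bearing(R→L) = 56.00° ✓; |RG| = 9.900 ✓; ∠(RG, GQ) = 90.00° ✓; |GQ| = 14.10 ✗.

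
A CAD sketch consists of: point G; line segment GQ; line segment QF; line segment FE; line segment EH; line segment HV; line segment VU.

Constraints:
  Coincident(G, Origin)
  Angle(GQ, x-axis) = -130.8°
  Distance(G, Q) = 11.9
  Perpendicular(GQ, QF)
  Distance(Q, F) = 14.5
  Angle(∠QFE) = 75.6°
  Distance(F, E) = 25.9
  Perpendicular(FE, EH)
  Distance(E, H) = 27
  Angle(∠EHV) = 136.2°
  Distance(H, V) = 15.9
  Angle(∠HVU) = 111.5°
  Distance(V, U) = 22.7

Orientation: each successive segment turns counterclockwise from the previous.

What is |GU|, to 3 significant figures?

28.3

G is at the origin; GQ runs at -130.8° with length 11.9, so Q = (-7.78, -9.01). GQ is perpendicular to QF, so QF runs at -40.8°; with |QF| = 14.5, F = (3.20, -18.5). ∠QFE = 75.6° gives FE at 63.6° from the x-axis; with |FE| = 25.9, E = (14.7, 4.72). FE ⟂ EH, so EH runs at 154°; with |EH| = 27.0, H = (-9.47, 16.7). ∠EHV = 136.2° gives HV at -163° from the x-axis; with |HV| = 15.9, V = (-24.6, 12.0). ∠HVU = 111.5° gives VU at -94.1° from the x-axis; with |VU| = 22.7, U = (-26.3, -10.7). Then |GU| = |U − G| = 28.3.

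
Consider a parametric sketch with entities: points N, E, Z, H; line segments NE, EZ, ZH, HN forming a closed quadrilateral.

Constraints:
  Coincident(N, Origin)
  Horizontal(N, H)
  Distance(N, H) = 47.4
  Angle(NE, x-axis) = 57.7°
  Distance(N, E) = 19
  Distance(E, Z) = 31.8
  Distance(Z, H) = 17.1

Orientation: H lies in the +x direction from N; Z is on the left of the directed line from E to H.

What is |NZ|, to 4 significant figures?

44.97

Checks: |EZ| = 31.80 ✓; |ZH| = 17.10 ✓.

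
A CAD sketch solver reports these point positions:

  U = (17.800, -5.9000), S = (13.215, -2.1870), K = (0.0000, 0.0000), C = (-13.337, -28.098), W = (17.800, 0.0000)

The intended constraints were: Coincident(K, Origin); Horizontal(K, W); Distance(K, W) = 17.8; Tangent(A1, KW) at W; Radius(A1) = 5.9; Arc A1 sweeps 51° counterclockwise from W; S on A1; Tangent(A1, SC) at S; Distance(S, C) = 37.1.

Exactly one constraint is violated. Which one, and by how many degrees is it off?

Tangent(A1, SC) at S — off by 6.70°.

K = (0.00, 0.00) ✓; K.y = 0.00, W.y = 0.00 ✓; |KW| = 17.80 ✓; ∠(UW, WK) = 90.00° ✓; |UW| = 5.900 ✓; bearing(U→S) − bearing(U→W) = 51.00° ✓; |US| = 5.900 ✓; ∠(US, SC) = 96.70° ✗; |SC| = 37.10 ✓.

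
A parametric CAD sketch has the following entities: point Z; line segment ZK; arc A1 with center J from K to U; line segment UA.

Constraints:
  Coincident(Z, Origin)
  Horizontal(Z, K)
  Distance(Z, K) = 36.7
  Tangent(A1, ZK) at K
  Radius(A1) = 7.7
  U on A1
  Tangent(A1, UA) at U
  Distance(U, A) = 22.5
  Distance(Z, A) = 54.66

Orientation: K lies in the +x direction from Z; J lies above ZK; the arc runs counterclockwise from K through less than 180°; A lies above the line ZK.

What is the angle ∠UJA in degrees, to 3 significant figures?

71.1°

Checks: ∠(JK, KZ) = 90.00° ✓; |JK| = 7.700 ✓; |JU| = 7.700 ✓; ∠(JU, UA) = 90.00° ✓; |UA| = 22.50 ✓; |ZA| = 54.66 ✓.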